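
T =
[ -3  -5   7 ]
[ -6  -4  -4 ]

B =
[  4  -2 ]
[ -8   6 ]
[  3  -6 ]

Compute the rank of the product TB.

First compute TB:
[[ 49, -66],
 [ -4,  12]]
Now row reduce the product.
R2 ← R2 + (4/49)·R1: [0, 324/49]
2 nonzero rows, so rank(TB) = 2.

2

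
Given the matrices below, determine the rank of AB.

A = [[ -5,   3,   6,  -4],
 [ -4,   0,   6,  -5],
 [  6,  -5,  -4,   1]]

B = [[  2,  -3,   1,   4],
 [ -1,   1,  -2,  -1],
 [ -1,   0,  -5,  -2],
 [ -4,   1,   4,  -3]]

3

First compute AB:
[[ -3,  14, -57, -23],
 [  6,   7, -54, -13],
 [ 17, -22,  40,  34]]
Now row reduce the product.
R2 ← R2 + (2)·R1: [0, 35, -168, -59]
R3 ← R3 + (17/3)·R1: [0, 172/3, -283, -289/3]
R3 ← R3 − (172/105)·R2: [0, 0, -39/5, 11/35]
3 nonzero rows, so rank(AB) = 3.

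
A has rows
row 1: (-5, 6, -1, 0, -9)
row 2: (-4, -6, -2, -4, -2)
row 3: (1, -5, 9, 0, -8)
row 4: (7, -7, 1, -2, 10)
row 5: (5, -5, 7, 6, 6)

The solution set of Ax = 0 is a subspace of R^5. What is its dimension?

0

Row reduce to echelon form.
R2 ← R2 − (4/5)·R1: [0, -54/5, -6/5, -4, 26/5]
R3 ← R3 + (1/5)·R1: [0, -19/5, 44/5, 0, -49/5]
R4 ← R4 + (7/5)·R1: [0, 7/5, -2/5, -2, -13/5]
R5 ← R5 + R1: [0, 1, 6, 6, -3]
R3 ← R3 − (19/54)·R2: [0, 0, 83/9, 38/27, -314/27]
R4 ← R4 + (7/54)·R2: [0, 0, -5/9, -68/27, -52/27]
R5 ← R5 + (5/54)·R2: [0, 0, 53/9, 152/27, -68/27]
R4 ← R4 + (5/83)·R3: [0, 0, 0, -202/83, -218/83]
R5 ← R5 − (53/83)·R3: [0, 0, 0, 1178/249, 1222/249]
R5 ← R5 + (589/303)·R4: [0, 0, 0, 0, -20/101]
5 nonzero rows, so rank(A) = 5.
A has 5 columns; by rank–nullity, nullity = 5 − 5 = 0.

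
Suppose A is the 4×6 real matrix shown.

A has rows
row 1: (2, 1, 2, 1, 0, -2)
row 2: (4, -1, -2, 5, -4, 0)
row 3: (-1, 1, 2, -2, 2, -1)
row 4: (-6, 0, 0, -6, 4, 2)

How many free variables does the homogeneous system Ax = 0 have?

Row reduce to echelon form.
R2 ← R2 − (2)·R1: [0, -3, -6, 3, -4, 4]
R3 ← R3 + (1/2)·R1: [0, 3/2, 3, -3/2, 2, -2]
R4 ← R4 + (3)·R1: [0, 3, 6, -3, 4, -4]
R3 ← R3 + (1/2)·R2: [0, 0, 0, 0, 0, 0]
R4 ← R4 + R2: [0, 0, 0, 0, 0, 0]
2 nonzero rows, so rank(A) = 2.
A has 6 columns; by rank–nullity, nullity = 6 − 2 = 4.

4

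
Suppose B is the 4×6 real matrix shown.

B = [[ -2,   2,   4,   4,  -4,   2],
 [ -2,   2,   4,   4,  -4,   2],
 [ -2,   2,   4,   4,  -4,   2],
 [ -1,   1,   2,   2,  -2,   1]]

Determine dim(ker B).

5

Row reduce to echelon form.
R2 ← R2 − R1: [0, 0, 0, 0, 0, 0]
R3 ← R3 − R1: [0, 0, 0, 0, 0, 0]
R4 ← R4 − (1/2)·R1: [0, 0, 0, 0, 0, 0]
1 nonzero row, so rank(B) = 1.
B has 6 columns; by rank–nullity, nullity = 6 − 1 = 5.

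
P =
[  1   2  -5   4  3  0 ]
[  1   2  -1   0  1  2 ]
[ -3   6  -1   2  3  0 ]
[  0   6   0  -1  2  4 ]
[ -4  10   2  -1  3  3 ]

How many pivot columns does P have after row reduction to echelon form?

Row reduce to echelon form.
R2 ← R2 − R1: [0, 0, 4, -4, -2, 2]
R3 ← R3 + (3)·R1: [0, 12, -16, 14, 12, 0]
R5 ← R5 + (4)·R1: [0, 18, -18, 15, 15, 3]
Swap R2 ↔ R3
R4 ← R4 − (1/2)·R2: [0, 0, 8, -8, -4, 4]
R5 ← R5 − (3/2)·R2: [0, 0, 6, -6, -3, 3]
R4 ← R4 − (2)·R3: [0, 0, 0, 0, 0, 0]
R5 ← R5 − (3/2)·R3: [0, 0, 0, 0, 0, 0]
Echelon form has 3 nonzero rows, so rank(P) = 3.
Each nonzero row contributes one pivot column: 3 pivot columns.

3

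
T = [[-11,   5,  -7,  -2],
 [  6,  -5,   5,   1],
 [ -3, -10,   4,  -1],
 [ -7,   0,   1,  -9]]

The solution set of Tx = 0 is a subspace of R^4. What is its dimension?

Row reduce to echelon form.
R2 ← R2 + (6/11)·R1: [0, -25/11, 13/11, -1/11]
R3 ← R3 − (3/11)·R1: [0, -125/11, 65/11, -5/11]
R4 ← R4 − (7/11)·R1: [0, -35/11, 60/11, -85/11]
R3 ← R3 − (5)·R2: [0, 0, 0, 0]
R4 ← R4 − (7/5)·R2: [0, 0, 19/5, -38/5]
Swap R3 ↔ R4
3 nonzero rows, so rank(T) = 3.
T has 4 columns; by rank–nullity, nullity = 4 − 3 = 1.

1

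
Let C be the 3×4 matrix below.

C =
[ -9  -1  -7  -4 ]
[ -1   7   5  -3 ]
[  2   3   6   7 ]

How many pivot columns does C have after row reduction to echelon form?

3

Row reduce to echelon form.
R2 ← R2 − (1/9)·R1: [0, 64/9, 52/9, -23/9]
R3 ← R3 + (2/9)·R1: [0, 25/9, 40/9, 55/9]
R3 ← R3 − (25/64)·R2: [0, 0, 35/16, 455/64]
Echelon form has 3 nonzero rows, so rank(C) = 3.
Each nonzero row contributes one pivot column: 3 pivot columns.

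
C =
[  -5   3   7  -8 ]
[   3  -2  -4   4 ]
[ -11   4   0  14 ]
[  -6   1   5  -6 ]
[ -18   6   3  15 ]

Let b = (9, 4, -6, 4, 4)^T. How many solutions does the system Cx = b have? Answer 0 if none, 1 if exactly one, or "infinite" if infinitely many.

Row reduce the augmented matrix [C | b].
R2 ← R2 + (3/5)·R1: [0, -1/5, 1/5, -4/5, 47/5]
R3 ← R3 − (11/5)·R1: [0, -13/5, -77/5, 158/5, -129/5]
R4 ← R4 − (6/5)·R1: [0, -13/5, -17/5, 18/5, -34/5]
R5 ← R5 − (18/5)·R1: [0, -24/5, -111/5, 219/5, -142/5]
R3 ← R3 − (13)·R2: [0, 0, -18, 42, -148]
R4 ← R4 − (13)·R2: [0, 0, -6, 14, -129]
R5 ← R5 − (24)·R2: [0, 0, -27, 63, -254]
R4 ← R4 − (1/3)·R3: [0, 0, 0, 0, -239/3]
R5 ← R5 − (3/2)·R3: [0, 0, 0, 0, -32]
R5 ← R5 − (96/239)·R4: [0, 0, 0, 0, 0]
The echelon form has 4 nonzero rows; the last pivot sits in the augmented column, so rank(C) = 3 but rank([C|b]) = 4.
Since the ranks differ, the system is inconsistent.
It has no solutions.

0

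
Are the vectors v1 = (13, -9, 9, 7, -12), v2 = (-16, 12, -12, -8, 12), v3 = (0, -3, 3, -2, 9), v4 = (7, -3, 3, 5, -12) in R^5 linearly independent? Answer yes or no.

no

Form the matrix with these vectors as rows and row reduce.
R2 ← R2 + (16/13)·R1: [0, 12/13, -12/13, 8/13, -36/13]
R4 ← R4 − (7/13)·R1: [0, 24/13, -24/13, 16/13, -72/13]
R3 ← R3 + (13/4)·R2: [0, 0, 0, 0, 0]
R4 ← R4 − (2)·R2: [0, 0, 0, 0, 0]
2 nonzero rows, so the 4 vectors span a space of dimension 2.
Since 2 < 4, the vectors are linearly dependent.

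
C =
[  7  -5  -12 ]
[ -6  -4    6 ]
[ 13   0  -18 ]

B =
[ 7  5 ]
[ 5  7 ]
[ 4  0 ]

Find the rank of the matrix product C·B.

First compute CB:
[[-24,   0],
 [-38, -58],
 [ 19,  65]]
Now row reduce the product.
R2 ← R2 − (19/12)·R1: [0, -58]
R3 ← R3 + (19/24)·R1: [0, 65]
R3 ← R3 + (65/58)·R2: [0, 0]
2 nonzero rows, so rank(CB) = 2.

2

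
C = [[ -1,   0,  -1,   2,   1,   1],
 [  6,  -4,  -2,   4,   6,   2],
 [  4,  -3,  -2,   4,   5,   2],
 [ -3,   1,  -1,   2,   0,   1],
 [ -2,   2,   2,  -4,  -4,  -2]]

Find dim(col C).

Row reduce to echelon form.
R2 ← R2 + (6)·R1: [0, -4, -8, 16, 12, 8]
R3 ← R3 + (4)·R1: [0, -3, -6, 12, 9, 6]
R4 ← R4 − (3)·R1: [0, 1, 2, -4, -3, -2]
R5 ← R5 − (2)·R1: [0, 2, 4, -8, -6, -4]
R3 ← R3 − (3/4)·R2: [0, 0, 0, 0, 0, 0]
R4 ← R4 + (1/4)·R2: [0, 0, 0, 0, 0, 0]
R5 ← R5 + (1/2)·R2: [0, 0, 0, 0, 0, 0]
Echelon form has 2 nonzero rows, so rank(C) = 2.
The column space has dimension equal to the rank: 2.

2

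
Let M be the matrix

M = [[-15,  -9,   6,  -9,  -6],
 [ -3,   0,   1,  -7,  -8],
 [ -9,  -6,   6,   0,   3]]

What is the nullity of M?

Row reduce to echelon form.
R2 ← R2 − (1/5)·R1: [0, 9/5, -1/5, -26/5, -34/5]
R3 ← R3 − (3/5)·R1: [0, -3/5, 12/5, 27/5, 33/5]
R3 ← R3 + (1/3)·R2: [0, 0, 7/3, 11/3, 13/3]
3 nonzero rows, so rank(M) = 3.
M has 5 columns; by rank–nullity, nullity = 5 − 3 = 2.

2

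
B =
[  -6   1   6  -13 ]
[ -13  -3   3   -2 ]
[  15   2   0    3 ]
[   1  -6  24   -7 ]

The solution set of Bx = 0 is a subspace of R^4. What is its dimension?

1

Row reduce to echelon form.
R2 ← R2 − (13/6)·R1: [0, -31/6, -10, 157/6]
R3 ← R3 + (5/2)·R1: [0, 9/2, 15, -59/2]
R4 ← R4 + (1/6)·R1: [0, -35/6, 25, -55/6]
R3 ← R3 + (27/31)·R2: [0, 0, 195/31, -208/31]
R4 ← R4 − (35/31)·R2: [0, 0, 1125/31, -1200/31]
R4 ← R4 − (75/13)·R3: [0, 0, 0, 0]
3 nonzero rows, so rank(B) = 3.
B has 4 columns; by rank–nullity, nullity = 4 − 3 = 1.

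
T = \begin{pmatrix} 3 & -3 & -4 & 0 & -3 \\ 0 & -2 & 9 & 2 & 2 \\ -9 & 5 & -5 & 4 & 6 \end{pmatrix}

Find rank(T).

3

Row reduce to echelon form.
R3 ← R3 + (3)·R1: [0, -4, -17, 4, -3]
R3 ← R3 − (2)·R2: [0, 0, -35, 0, -7]
Echelon form has 3 nonzero rows, so rank(T) = 3.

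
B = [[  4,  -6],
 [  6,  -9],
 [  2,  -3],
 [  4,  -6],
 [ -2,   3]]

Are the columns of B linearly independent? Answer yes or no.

Row reduce B to echelon form.
R2 ← R2 − (3/2)·R1: [0, 0]
R3 ← R3 − (1/2)·R1: [0, 0]
R4 ← R4 − R1: [0, 0]
R5 ← R5 + (1/2)·R1: [0, 0]
1 pivot among 2 columns.
Only 1 < 2 pivot columns, so the columns are linearly dependent.

no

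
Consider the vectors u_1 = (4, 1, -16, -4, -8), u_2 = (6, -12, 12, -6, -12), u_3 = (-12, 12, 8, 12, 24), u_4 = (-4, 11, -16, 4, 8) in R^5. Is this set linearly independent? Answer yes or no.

Form the matrix with these vectors as rows and row reduce.
R2 ← R2 − (3/2)·R1: [0, -27/2, 36, 0, 0]
R3 ← R3 + (3)·R1: [0, 15, -40, 0, 0]
R4 ← R4 + R1: [0, 12, -32, 0, 0]
R3 ← R3 + (10/9)·R2: [0, 0, 0, 0, 0]
R4 ← R4 + (8/9)·R2: [0, 0, 0, 0, 0]
2 nonzero rows, so the 4 vectors span a space of dimension 2.
Since 2 < 4, the vectors are linearly dependent.

no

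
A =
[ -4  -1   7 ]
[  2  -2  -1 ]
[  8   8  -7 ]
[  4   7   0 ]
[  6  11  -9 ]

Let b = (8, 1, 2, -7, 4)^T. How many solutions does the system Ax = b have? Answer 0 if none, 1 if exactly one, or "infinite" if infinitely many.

0

Row reduce the augmented matrix [A | b].
R2 ← R2 + (1/2)·R1: [0, -5/2, 5/2, 5]
R3 ← R3 + (2)·R1: [0, 6, 7, 18]
R4 ← R4 + R1: [0, 6, 7, 1]
R5 ← R5 + (3/2)·R1: [0, 19/2, 3/2, 16]
R3 ← R3 + (12/5)·R2: [0, 0, 13, 30]
R4 ← R4 + (12/5)·R2: [0, 0, 13, 13]
R5 ← R5 + (19/5)·R2: [0, 0, 11, 35]
R4 ← R4 − R3: [0, 0, 0, -17]
R5 ← R5 − (11/13)·R3: [0, 0, 0, 125/13]
R5 ← R5 + (125/221)·R4: [0, 0, 0, 0]
The echelon form has 4 nonzero rows; the last pivot sits in the augmented column, so rank(A) = 3 but rank([A|b]) = 4.
Since the ranks differ, the system is inconsistent.
It has no solutions.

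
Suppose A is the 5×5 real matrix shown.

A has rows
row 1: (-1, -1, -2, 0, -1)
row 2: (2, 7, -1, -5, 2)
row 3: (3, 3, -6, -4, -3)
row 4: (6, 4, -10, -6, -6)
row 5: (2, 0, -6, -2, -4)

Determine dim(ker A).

2

Row reduce to echelon form.
R2 ← R2 + (2)·R1: [0, 5, -5, -5, 0]
R3 ← R3 + (3)·R1: [0, 0, -12, -4, -6]
R4 ← R4 + (6)·R1: [0, -2, -22, -6, -12]
R5 ← R5 + (2)·R1: [0, -2, -10, -2, -6]
R4 ← R4 + (2/5)·R2: [0, 0, -24, -8, -12]
R5 ← R5 + (2/5)·R2: [0, 0, -12, -4, -6]
R4 ← R4 − (2)·R3: [0, 0, 0, 0, 0]
R5 ← R5 − R3: [0, 0, 0, 0, 0]
3 nonzero rows, so rank(A) = 3.
A has 5 columns; by rank–nullity, nullity = 5 − 3 = 2.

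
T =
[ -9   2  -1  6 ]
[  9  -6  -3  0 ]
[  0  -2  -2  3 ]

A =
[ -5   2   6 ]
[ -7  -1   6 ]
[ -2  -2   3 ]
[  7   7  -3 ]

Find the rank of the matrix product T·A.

2

First compute TA:
[[ 75,  24, -63],
 [  3,  30,   9],
 [ 39,  27, -27]]
Now row reduce the product.
R2 ← R2 − (1/25)·R1: [0, 726/25, 288/25]
R3 ← R3 − (13/25)·R1: [0, 363/25, 144/25]
R3 ← R3 − (1/2)·R2: [0, 0, 0]
2 nonzero rows, so rank(TA) = 2.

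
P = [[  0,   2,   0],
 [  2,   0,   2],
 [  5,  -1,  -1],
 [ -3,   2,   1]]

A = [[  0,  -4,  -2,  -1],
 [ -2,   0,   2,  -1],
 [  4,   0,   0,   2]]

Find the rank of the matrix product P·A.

3

First compute PA:
[[ -4,   0,   4,  -2],
 [  8,  -8,  -4,   2],
 [ -2, -20, -12,  -6],
 [  0,  12,  10,   3]]
Now row reduce the product.
R2 ← R2 + (2)·R1: [0, -8, 4, -2]
R3 ← R3 − (1/2)·R1: [0, -20, -14, -5]
R3 ← R3 − (5/2)·R2: [0, 0, -24, 0]
R4 ← R4 + (3/2)·R2: [0, 0, 16, 0]
R4 ← R4 + (2/3)·R3: [0, 0, 0, 0]
3 nonzero rows, so rank(PA) = 3.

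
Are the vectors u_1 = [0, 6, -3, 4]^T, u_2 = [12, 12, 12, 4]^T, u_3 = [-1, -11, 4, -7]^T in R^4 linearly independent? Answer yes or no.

Form the matrix with these vectors as rows and row reduce.
Swap R1 ↔ R2
R3 ← R3 + (1/12)·R1: [0, -10, 5, -20/3]
R3 ← R3 + (5/3)·R2: [0, 0, 0, 0]
2 nonzero rows, so the 3 vectors span a space of dimension 2.
Since 2 < 3, the vectors are linearly dependent.

no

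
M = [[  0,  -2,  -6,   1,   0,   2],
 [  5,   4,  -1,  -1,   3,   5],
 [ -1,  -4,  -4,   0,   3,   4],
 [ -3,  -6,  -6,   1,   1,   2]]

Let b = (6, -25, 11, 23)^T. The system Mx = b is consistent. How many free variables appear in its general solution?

3

Row reduce the augmented matrix [M | b].
Swap R1 ↔ R2
R3 ← R3 + (1/5)·R1: [0, -16/5, -21/5, -1/5, 18/5, 5, 6]
R4 ← R4 + (3/5)·R1: [0, -18/5, -33/5, 2/5, 14/5, 5, 8]
R3 ← R3 − (8/5)·R2: [0, 0, 27/5, -9/5, 18/5, 9/5, -18/5]
R4 ← R4 − (9/5)·R2: [0, 0, 21/5, -7/5, 14/5, 7/5, -14/5]
R4 ← R4 − (7/9)·R3: [0, 0, 0, 0, 0, 0, 0]
The echelon form has 3 nonzero rows, and every pivot lies in the first 6 columns, so rank(M) = rank([M|b]) = 3.
The system is consistent.
Free variables = (unknowns) − (rank) = 6 − 3 = 3.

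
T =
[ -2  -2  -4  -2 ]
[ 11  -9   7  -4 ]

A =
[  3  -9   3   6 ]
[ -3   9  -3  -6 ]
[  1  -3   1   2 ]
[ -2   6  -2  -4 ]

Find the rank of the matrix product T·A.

1

First compute TA:
[[  0,   0,   0,   0],
 [ 75, -225,  75, 150]]
Now row reduce the product.
Swap R1 ↔ R2
1 nonzero row, so rank(TA) = 1.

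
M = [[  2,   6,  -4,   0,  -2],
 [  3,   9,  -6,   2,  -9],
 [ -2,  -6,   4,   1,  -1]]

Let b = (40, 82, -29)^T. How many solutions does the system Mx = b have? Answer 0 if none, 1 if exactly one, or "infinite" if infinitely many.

infinite

Row reduce the augmented matrix [M | b].
R2 ← R2 − (3/2)·R1: [0, 0, 0, 2, -6, 22]
R3 ← R3 + R1: [0, 0, 0, 1, -3, 11]
R3 ← R3 − (1/2)·R2: [0, 0, 0, 0, 0, 0]
The echelon form has 2 nonzero rows, and every pivot lies in the first 5 columns, so rank(M) = rank([M|b]) = 2.
The system is consistent.
rank = 2 < 5 unknowns, so there are infinitely many solutions.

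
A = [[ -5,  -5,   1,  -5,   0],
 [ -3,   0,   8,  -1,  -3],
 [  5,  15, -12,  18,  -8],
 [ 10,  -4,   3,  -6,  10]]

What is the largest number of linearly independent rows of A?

4

Row reduce to echelon form.
R2 ← R2 − (3/5)·R1: [0, 3, 37/5, 2, -3]
R3 ← R3 + R1: [0, 10, -11, 13, -8]
R4 ← R4 + (2)·R1: [0, -14, 5, -16, 10]
R3 ← R3 − (10/3)·R2: [0, 0, -107/3, 19/3, 2]
R4 ← R4 + (14/3)·R2: [0, 0, 593/15, -20/3, -4]
R4 ← R4 + (593/535)·R3: [0, 0, 0, 189/535, -954/535]
Echelon form has 4 nonzero rows, so rank(A) = 4.
The rank gives the maximum number of linearly independent rows: 4.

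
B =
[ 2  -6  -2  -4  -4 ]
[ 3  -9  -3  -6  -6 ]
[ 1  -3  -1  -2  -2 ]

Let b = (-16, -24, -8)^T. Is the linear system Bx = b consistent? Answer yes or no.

Row reduce the augmented matrix [B | b].
R2 ← R2 − (3/2)·R1: [0, 0, 0, 0, 0, 0]
R3 ← R3 − (1/2)·R1: [0, 0, 0, 0, 0, 0]
The echelon form has 1 nonzero rows, and every pivot lies in the first 5 columns, so rank(B) = rank([B|b]) = 1.
The system is consistent.

yes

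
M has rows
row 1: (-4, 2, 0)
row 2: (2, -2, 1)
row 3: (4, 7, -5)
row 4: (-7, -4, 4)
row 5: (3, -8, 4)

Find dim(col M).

Row reduce to echelon form.
R2 ← R2 + (1/2)·R1: [0, -1, 1]
R3 ← R3 + R1: [0, 9, -5]
R4 ← R4 − (7/4)·R1: [0, -15/2, 4]
R5 ← R5 + (3/4)·R1: [0, -13/2, 4]
R3 ← R3 + (9)·R2: [0, 0, 4]
R4 ← R4 − (15/2)·R2: [0, 0, -7/2]
R5 ← R5 − (13/2)·R2: [0, 0, -5/2]
R4 ← R4 + (7/8)·R3: [0, 0, 0]
R5 ← R5 + (5/8)·R3: [0, 0, 0]
Echelon form has 3 nonzero rows, so rank(M) = 3.
The column space has dimension equal to the rank: 3.

3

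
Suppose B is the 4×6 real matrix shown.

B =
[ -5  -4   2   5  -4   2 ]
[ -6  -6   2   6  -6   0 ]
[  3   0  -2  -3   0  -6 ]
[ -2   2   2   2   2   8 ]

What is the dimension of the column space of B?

2

Row reduce to echelon form.
R2 ← R2 − (6/5)·R1: [0, -6/5, -2/5, 0, -6/5, -12/5]
R3 ← R3 + (3/5)·R1: [0, -12/5, -4/5, 0, -12/5, -24/5]
R4 ← R4 − (2/5)·R1: [0, 18/5, 6/5, 0, 18/5, 36/5]
R3 ← R3 − (2)·R2: [0, 0, 0, 0, 0, 0]
R4 ← R4 + (3)·R2: [0, 0, 0, 0, 0, 0]
Echelon form has 2 nonzero rows, so rank(B) = 2.
The column space has dimension equal to the rank: 2.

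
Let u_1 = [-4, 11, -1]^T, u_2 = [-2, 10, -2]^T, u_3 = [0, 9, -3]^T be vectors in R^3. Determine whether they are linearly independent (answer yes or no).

no

Form the matrix with these vectors as rows and row reduce.
R2 ← R2 − (1/2)·R1: [0, 9/2, -3/2]
R3 ← R3 − (2)·R2: [0, 0, 0]
2 nonzero rows, so the 3 vectors span a space of dimension 2.
Since 2 < 3, the vectors are linearly dependent.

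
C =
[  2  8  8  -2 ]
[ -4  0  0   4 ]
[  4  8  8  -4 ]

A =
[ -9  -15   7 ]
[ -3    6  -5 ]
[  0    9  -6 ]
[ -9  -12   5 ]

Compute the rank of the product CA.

First compute CA:
[[-24, 114, -84],
 [  0,  12,  -8],
 [-24, 108, -80]]
Now row reduce the product.
R3 ← R3 − R1: [0, -6, 4]
R3 ← R3 + (1/2)·R2: [0, 0, 0]
2 nonzero rows, so rank(CA) = 2.

2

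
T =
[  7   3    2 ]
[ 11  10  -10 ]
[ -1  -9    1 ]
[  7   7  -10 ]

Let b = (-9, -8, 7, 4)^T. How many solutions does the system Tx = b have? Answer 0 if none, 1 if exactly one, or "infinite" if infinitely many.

0

Row reduce the augmented matrix [T | b].
R2 ← R2 − (11/7)·R1: [0, 37/7, -92/7, 43/7]
R3 ← R3 + (1/7)·R1: [0, -60/7, 9/7, 40/7]
R4 ← R4 − R1: [0, 4, -12, 13]
R3 ← R3 + (60/37)·R2: [0, 0, -741/37, 580/37]
R4 ← R4 − (28/37)·R2: [0, 0, -76/37, 309/37]
R4 ← R4 − (4/39)·R3: [0, 0, 0, 263/39]
The echelon form has 4 nonzero rows; the last pivot sits in the augmented column, so rank(T) = 3 but rank([T|b]) = 4.
Since the ranks differ, the system is inconsistent.
It has no solutions.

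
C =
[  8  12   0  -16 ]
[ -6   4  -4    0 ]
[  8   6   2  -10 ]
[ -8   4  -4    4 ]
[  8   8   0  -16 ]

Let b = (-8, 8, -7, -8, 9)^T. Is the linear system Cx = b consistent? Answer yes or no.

Row reduce the augmented matrix [C | b].
R2 ← R2 + (3/4)·R1: [0, 13, -4, -12, 2]
R3 ← R3 − R1: [0, -6, 2, 6, 1]
R4 ← R4 + R1: [0, 16, -4, -12, -16]
R5 ← R5 − R1: [0, -4, 0, 0, 17]
R3 ← R3 + (6/13)·R2: [0, 0, 2/13, 6/13, 25/13]
R4 ← R4 − (16/13)·R2: [0, 0, 12/13, 36/13, -240/13]
R5 ← R5 + (4/13)·R2: [0, 0, -16/13, -48/13, 229/13]
R4 ← R4 − (6)·R3: [0, 0, 0, 0, -30]
R5 ← R5 + (8)·R3: [0, 0, 0, 0, 33]
R5 ← R5 + (11/10)·R4: [0, 0, 0, 0, 0]
The echelon form has 4 nonzero rows; the last pivot sits in the augmented column, so rank(C) = 3 but rank([C|b]) = 4.
Since the ranks differ, the system is inconsistent.

no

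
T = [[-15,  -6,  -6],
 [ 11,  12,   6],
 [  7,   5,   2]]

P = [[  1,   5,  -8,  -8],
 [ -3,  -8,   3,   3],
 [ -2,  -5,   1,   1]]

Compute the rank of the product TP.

First compute TP:
[[ 15,   3,  96,  96],
 [-37, -71, -46, -46],
 [-12, -15, -39, -39]]
Now row reduce the product.
R2 ← R2 + (37/15)·R1: [0, -318/5, 954/5, 954/5]
R3 ← R3 + (4/5)·R1: [0, -63/5, 189/5, 189/5]
R3 ← R3 − (21/106)·R2: [0, 0, 0, 0]
2 nonzero rows, so rank(TP) = 2.

2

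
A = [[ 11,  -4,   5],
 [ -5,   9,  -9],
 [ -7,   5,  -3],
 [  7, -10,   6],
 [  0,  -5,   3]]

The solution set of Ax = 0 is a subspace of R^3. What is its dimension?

Row reduce to echelon form.
R2 ← R2 + (5/11)·R1: [0, 79/11, -74/11]
R3 ← R3 + (7/11)·R1: [0, 27/11, 2/11]
R4 ← R4 − (7/11)·R1: [0, -82/11, 31/11]
R3 ← R3 − (27/79)·R2: [0, 0, 196/79]
R4 ← R4 + (82/79)·R2: [0, 0, -329/79]
R5 ← R5 + (55/79)·R2: [0, 0, -133/79]
R4 ← R4 + (47/28)·R3: [0, 0, 0]
R5 ← R5 + (19/28)·R3: [0, 0, 0]
3 nonzero rows, so rank(A) = 3.
A has 3 columns; by rank–nullity, nullity = 3 − 3 = 0.

0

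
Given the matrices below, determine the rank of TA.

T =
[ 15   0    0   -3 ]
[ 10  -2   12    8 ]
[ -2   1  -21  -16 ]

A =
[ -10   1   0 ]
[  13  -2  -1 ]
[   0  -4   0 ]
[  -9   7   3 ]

First compute TA:
[[-123,  -6,  -9],
 [-198,  22,  26],
 [177, -32, -49]]
Now row reduce the product.
R2 ← R2 − (66/41)·R1: [0, 1298/41, 1660/41]
R3 ← R3 + (59/41)·R1: [0, -1666/41, -2540/41]
R3 ← R3 + (833/649)·R2: [0, 0, -6480/649]
3 nonzero rows, so rank(TA) = 3.

3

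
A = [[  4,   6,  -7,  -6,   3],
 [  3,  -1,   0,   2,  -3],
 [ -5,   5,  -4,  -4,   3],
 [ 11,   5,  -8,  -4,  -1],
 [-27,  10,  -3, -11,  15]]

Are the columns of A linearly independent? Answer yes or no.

no

Row reduce A to echelon form.
R2 ← R2 − (3/4)·R1: [0, -11/2, 21/4, 13/2, -21/4]
R3 ← R3 + (5/4)·R1: [0, 25/2, -51/4, -23/2, 27/4]
R4 ← R4 − (11/4)·R1: [0, -23/2, 45/4, 25/2, -37/4]
R5 ← R5 + (27/4)·R1: [0, 101/2, -201/4, -103/2, 141/4]
R3 ← R3 + (25/11)·R2: [0, 0, -9/11, 36/11, -57/11]
R4 ← R4 − (23/11)·R2: [0, 0, 3/11, -12/11, 19/11]
R5 ← R5 + (101/11)·R2: [0, 0, -45/22, 90/11, -285/22]
R4 ← R4 + (1/3)·R3: [0, 0, 0, 0, 0]
R5 ← R5 − (5/2)·R3: [0, 0, 0, 0, 0]
3 pivots among 5 columns.
Only 3 < 5 pivot columns, so the columns are linearly dependent.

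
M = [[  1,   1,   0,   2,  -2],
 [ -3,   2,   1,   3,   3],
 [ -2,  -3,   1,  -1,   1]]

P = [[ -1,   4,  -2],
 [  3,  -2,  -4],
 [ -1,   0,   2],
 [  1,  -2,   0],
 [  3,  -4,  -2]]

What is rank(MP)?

First compute MP:
[[ -2,   6,  -2],
 [ 20, -34,  -6],
 [ -6,  -4,  16]]
Now row reduce the product.
R2 ← R2 + (10)·R1: [0, 26, -26]
R3 ← R3 − (3)·R1: [0, -22, 22]
R3 ← R3 + (11/13)·R2: [0, 0, 0]
2 nonzero rows, so rank(MP) = 2.

2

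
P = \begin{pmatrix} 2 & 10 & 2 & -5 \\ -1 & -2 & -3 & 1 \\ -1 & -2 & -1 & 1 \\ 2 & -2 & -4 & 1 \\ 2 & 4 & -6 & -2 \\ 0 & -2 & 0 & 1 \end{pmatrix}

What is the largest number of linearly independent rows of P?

3

Row reduce to echelon form.
R2 ← R2 + (1/2)·R1: [0, 3, -2, -3/2]
R3 ← R3 + (1/2)·R1: [0, 3, 0, -3/2]
R4 ← R4 − R1: [0, -12, -6, 6]
R5 ← R5 − R1: [0, -6, -8, 3]
R3 ← R3 − R2: [0, 0, 2, 0]
R4 ← R4 + (4)·R2: [0, 0, -14, 0]
R5 ← R5 + (2)·R2: [0, 0, -12, 0]
R6 ← R6 + (2/3)·R2: [0, 0, -4/3, 0]
R4 ← R4 + (7)·R3: [0, 0, 0, 0]
R5 ← R5 + (6)·R3: [0, 0, 0, 0]
R6 ← R6 + (2/3)·R3: [0, 0, 0, 0]
Echelon form has 3 nonzero rows, so rank(P) = 3.
The rank gives the maximum number of linearly independent rows: 3.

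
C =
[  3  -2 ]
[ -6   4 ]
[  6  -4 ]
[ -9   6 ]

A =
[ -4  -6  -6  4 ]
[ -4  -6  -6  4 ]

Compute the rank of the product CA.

First compute CA:
[[ -4,  -6,  -6,   4],
 [  8,  12,  12,  -8],
 [ -8, -12, -12,   8],
 [ 12,  18,  18, -12]]
Now row reduce the product.
R2 ← R2 + (2)·R1: [0, 0, 0, 0]
R3 ← R3 − (2)·R1: [0, 0, 0, 0]
R4 ← R4 + (3)·R1: [0, 0, 0, 0]
1 nonzero row, so rank(CA) = 1.

1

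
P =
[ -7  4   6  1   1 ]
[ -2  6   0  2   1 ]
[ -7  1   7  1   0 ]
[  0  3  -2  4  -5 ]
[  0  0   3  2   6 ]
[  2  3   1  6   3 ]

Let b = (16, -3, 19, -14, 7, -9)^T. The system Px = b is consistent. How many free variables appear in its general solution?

0

Row reduce the augmented matrix [P | b].
R2 ← R2 − (2/7)·R1: [0, 34/7, -12/7, 12/7, 5/7, -53/7]
R3 ← R3 − R1: [0, -3, 1, 0, -1, 3]
R6 ← R6 + (2/7)·R1: [0, 29/7, 19/7, 44/7, 23/7, -31/7]
R3 ← R3 + (21/34)·R2: [0, 0, -1/17, 18/17, -19/34, -57/34]
R4 ← R4 − (21/34)·R2: [0, 0, -16/17, 50/17, -185/34, -317/34]
R6 ← R6 − (29/34)·R2: [0, 0, 71/17, 82/17, 91/34, 69/34]
R4 ← R4 − (16)·R3: [0, 0, 0, -14, 7/2, 35/2]
R5 ← R5 + (51)·R3: [0, 0, 0, 56, -45/2, -157/2]
R6 ← R6 + (71)·R3: [0, 0, 0, 80, -37, -117]
R5 ← R5 + (4)·R4: [0, 0, 0, 0, -17/2, -17/2]
R6 ← R6 + (40/7)·R4: [0, 0, 0, 0, -17, -17]
R6 ← R6 − (2)·R5: [0, 0, 0, 0, 0, 0]
The echelon form has 5 nonzero rows, and every pivot lies in the first 5 columns, so rank(P) = rank([P|b]) = 5.
The system is consistent.
Free variables = (unknowns) − (rank) = 5 − 5 = 0.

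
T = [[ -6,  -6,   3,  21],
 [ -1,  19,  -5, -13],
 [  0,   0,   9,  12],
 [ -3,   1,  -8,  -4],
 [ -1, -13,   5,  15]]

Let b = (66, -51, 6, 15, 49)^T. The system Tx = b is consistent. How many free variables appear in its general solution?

Row reduce the augmented matrix [T | b].
R2 ← R2 − (1/6)·R1: [0, 20, -11/2, -33/2, -62]
R4 ← R4 − (1/2)·R1: [0, 4, -19/2, -29/2, -18]
R5 ← R5 − (1/6)·R1: [0, -12, 9/2, 23/2, 38]
R4 ← R4 − (1/5)·R2: [0, 0, -42/5, -56/5, -28/5]
R5 ← R5 + (3/5)·R2: [0, 0, 6/5, 8/5, 4/5]
R4 ← R4 + (14/15)·R3: [0, 0, 0, 0, 0]
R5 ← R5 − (2/15)·R3: [0, 0, 0, 0, 0]
The echelon form has 3 nonzero rows, and every pivot lies in the first 4 columns, so rank(T) = rank([T|b]) = 3.
The system is consistent.
Free variables = (unknowns) − (rank) = 4 − 3 = 1.

1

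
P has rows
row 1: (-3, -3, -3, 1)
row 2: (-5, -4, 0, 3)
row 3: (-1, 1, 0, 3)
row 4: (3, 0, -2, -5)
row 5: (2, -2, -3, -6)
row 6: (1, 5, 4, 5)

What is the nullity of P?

Row reduce to echelon form.
R2 ← R2 − (5/3)·R1: [0, 1, 5, 4/3]
R3 ← R3 − (1/3)·R1: [0, 2, 1, 8/3]
R4 ← R4 + R1: [0, -3, -5, -4]
R5 ← R5 + (2/3)·R1: [0, -4, -5, -16/3]
R6 ← R6 + (1/3)·R1: [0, 4, 3, 16/3]
R3 ← R3 − (2)·R2: [0, 0, -9, 0]
R4 ← R4 + (3)·R2: [0, 0, 10, 0]
R5 ← R5 + (4)·R2: [0, 0, 15, 0]
R6 ← R6 − (4)·R2: [0, 0, -17, 0]
R4 ← R4 + (10/9)·R3: [0, 0, 0, 0]
R5 ← R5 + (5/3)·R3: [0, 0, 0, 0]
R6 ← R6 − (17/9)·R3: [0, 0, 0, 0]
3 nonzero rows, so rank(P) = 3.
P has 4 columns; by rank–nullity, nullity = 4 − 3 = 1.

1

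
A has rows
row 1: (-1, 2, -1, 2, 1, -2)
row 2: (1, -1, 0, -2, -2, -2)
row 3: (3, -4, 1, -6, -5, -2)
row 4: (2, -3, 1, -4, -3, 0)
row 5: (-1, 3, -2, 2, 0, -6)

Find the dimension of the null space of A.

Row reduce to echelon form.
R2 ← R2 + R1: [0, 1, -1, 0, -1, -4]
R3 ← R3 + (3)·R1: [0, 2, -2, 0, -2, -8]
R4 ← R4 + (2)·R1: [0, 1, -1, 0, -1, -4]
R5 ← R5 − R1: [0, 1, -1, 0, -1, -4]
R3 ← R3 − (2)·R2: [0, 0, 0, 0, 0, 0]
R4 ← R4 − R2: [0, 0, 0, 0, 0, 0]
R5 ← R5 − R2: [0, 0, 0, 0, 0, 0]
2 nonzero rows, so rank(A) = 2.
A has 6 columns; by rank–nullity, nullity = 6 − 2 = 4.

4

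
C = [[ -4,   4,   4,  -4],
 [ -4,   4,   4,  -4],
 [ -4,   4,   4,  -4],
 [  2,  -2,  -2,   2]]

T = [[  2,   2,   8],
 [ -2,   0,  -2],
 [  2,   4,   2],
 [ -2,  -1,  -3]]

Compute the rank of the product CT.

1

First compute CT:
[[  0,  12, -20],
 [  0,  12, -20],
 [  0,  12, -20],
 [  0,  -6,  10]]
Now row reduce the product.
R2 ← R2 − R1: [0, 0, 0]
R3 ← R3 − R1: [0, 0, 0]
R4 ← R4 + (1/2)·R1: [0, 0, 0]
1 nonzero row, so rank(CT) = 1.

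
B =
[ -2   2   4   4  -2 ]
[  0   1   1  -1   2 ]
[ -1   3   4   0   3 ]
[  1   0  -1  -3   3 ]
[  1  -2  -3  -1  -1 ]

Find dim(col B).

2

Row reduce to echelon form.
R3 ← R3 − (1/2)·R1: [0, 2, 2, -2, 4]
R4 ← R4 + (1/2)·R1: [0, 1, 1, -1, 2]
R5 ← R5 + (1/2)·R1: [0, -1, -1, 1, -2]
R3 ← R3 − (2)·R2: [0, 0, 0, 0, 0]
R4 ← R4 − R2: [0, 0, 0, 0, 0]
R5 ← R5 + R2: [0, 0, 0, 0, 0]
Echelon form has 2 nonzero rows, so rank(B) = 2.
The column space has dimension equal to the rank: 2.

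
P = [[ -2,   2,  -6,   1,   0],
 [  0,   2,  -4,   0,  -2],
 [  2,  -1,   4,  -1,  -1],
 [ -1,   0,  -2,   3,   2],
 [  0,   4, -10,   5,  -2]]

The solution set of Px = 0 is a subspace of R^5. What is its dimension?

2

Row reduce to echelon form.
R3 ← R3 + R1: [0, 1, -2, 0, -1]
R4 ← R4 − (1/2)·R1: [0, -1, 1, 5/2, 2]
R3 ← R3 − (1/2)·R2: [0, 0, 0, 0, 0]
R4 ← R4 + (1/2)·R2: [0, 0, -1, 5/2, 1]
R5 ← R5 − (2)·R2: [0, 0, -2, 5, 2]
Swap R3 ↔ R4
R5 ← R5 − (2)·R3: [0, 0, 0, 0, 0]
3 nonzero rows, so rank(P) = 3.
P has 5 columns; by rank–nullity, nullity = 5 − 3 = 2.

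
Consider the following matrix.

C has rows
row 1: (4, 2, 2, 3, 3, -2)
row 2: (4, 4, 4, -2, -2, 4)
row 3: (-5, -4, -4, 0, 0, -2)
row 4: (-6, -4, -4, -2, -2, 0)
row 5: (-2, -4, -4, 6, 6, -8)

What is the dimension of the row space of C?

Row reduce to echelon form.
R2 ← R2 − R1: [0, 2, 2, -5, -5, 6]
R3 ← R3 + (5/4)·R1: [0, -3/2, -3/2, 15/4, 15/4, -9/2]
R4 ← R4 + (3/2)·R1: [0, -1, -1, 5/2, 5/2, -3]
R5 ← R5 + (1/2)·R1: [0, -3, -3, 15/2, 15/2, -9]
R3 ← R3 + (3/4)·R2: [0, 0, 0, 0, 0, 0]
R4 ← R4 + (1/2)·R2: [0, 0, 0, 0, 0, 0]
R5 ← R5 + (3/2)·R2: [0, 0, 0, 0, 0, 0]
Echelon form has 2 nonzero rows, so rank(C) = 2.
The row space has dimension equal to the rank: 2.

2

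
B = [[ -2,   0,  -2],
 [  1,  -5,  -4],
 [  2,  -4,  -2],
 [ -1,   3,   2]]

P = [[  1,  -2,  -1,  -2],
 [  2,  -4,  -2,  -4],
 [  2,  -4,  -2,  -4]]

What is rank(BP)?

First compute BP:
[[ -6,  12,   6,  12],
 [-17,  34,  17,  34],
 [-10,  20,  10,  20],
 [  9, -18,  -9, -18]]
Now row reduce the product.
R2 ← R2 − (17/6)·R1: [0, 0, 0, 0]
R3 ← R3 − (5/3)·R1: [0, 0, 0, 0]
R4 ← R4 + (3/2)·R1: [0, 0, 0, 0]
1 nonzero row, so rank(BP) = 1.

1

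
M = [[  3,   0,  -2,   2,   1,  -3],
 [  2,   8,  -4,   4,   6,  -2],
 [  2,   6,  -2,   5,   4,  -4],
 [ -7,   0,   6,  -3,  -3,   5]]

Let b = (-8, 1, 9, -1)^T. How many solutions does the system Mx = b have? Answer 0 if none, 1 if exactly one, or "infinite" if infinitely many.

0

Row reduce the augmented matrix [M | b].
R2 ← R2 − (2/3)·R1: [0, 8, -8/3, 8/3, 16/3, 0, 19/3]
R3 ← R3 − (2/3)·R1: [0, 6, -2/3, 11/3, 10/3, -2, 43/3]
R4 ← R4 + (7/3)·R1: [0, 0, 4/3, 5/3, -2/3, -2, -59/3]
R3 ← R3 − (3/4)·R2: [0, 0, 4/3, 5/3, -2/3, -2, 115/12]
R4 ← R4 − R3: [0, 0, 0, 0, 0, 0, -117/4]
The echelon form has 4 nonzero rows; the last pivot sits in the augmented column, so rank(M) = 3 but rank([M|b]) = 4.
Since the ranks differ, the system is inconsistent.
It has no solutions.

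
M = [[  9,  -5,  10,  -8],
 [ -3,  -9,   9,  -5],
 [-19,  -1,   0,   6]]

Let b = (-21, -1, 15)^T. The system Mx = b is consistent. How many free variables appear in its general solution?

1

Row reduce the augmented matrix [M | b].
R2 ← R2 + (1/3)·R1: [0, -32/3, 37/3, -23/3, -8]
R3 ← R3 + (19/9)·R1: [0, -104/9, 190/9, -98/9, -88/3]
R3 ← R3 − (13/12)·R2: [0, 0, 31/4, -31/12, -62/3]
The echelon form has 3 nonzero rows, and every pivot lies in the first 4 columns, so rank(M) = rank([M|b]) = 3.
The system is consistent.
Free variables = (unknowns) − (rank) = 4 − 3 = 1.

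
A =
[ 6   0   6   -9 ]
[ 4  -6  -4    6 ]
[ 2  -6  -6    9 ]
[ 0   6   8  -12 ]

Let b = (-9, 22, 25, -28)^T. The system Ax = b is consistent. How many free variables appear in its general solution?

2

Row reduce the augmented matrix [A | b].
R2 ← R2 − (2/3)·R1: [0, -6, -8, 12, 28]
R3 ← R3 − (1/3)·R1: [0, -6, -8, 12, 28]
R3 ← R3 − R2: [0, 0, 0, 0, 0]
R4 ← R4 + R2: [0, 0, 0, 0, 0]
The echelon form has 2 nonzero rows, and every pivot lies in the first 4 columns, so rank(A) = rank([A|b]) = 2.
The system is consistent.
Free variables = (unknowns) − (rank) = 4 − 2 = 2.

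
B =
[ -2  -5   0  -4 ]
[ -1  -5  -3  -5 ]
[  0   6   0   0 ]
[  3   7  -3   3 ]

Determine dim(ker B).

1

Row reduce to echelon form.
R2 ← R2 − (1/2)·R1: [0, -5/2, -3, -3]
R4 ← R4 + (3/2)·R1: [0, -1/2, -3, -3]
R3 ← R3 + (12/5)·R2: [0, 0, -36/5, -36/5]
R4 ← R4 − (1/5)·R2: [0, 0, -12/5, -12/5]
R4 ← R4 − (1/3)·R3: [0, 0, 0, 0]
3 nonzero rows, so rank(B) = 3.
B has 4 columns; by rank–nullity, nullity = 4 − 3 = 1.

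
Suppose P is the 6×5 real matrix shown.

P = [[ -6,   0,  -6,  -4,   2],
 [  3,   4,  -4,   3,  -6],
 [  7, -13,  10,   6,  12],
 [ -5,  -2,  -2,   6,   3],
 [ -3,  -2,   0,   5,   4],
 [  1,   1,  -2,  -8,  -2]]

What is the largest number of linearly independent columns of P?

5

Row reduce to echelon form.
R2 ← R2 + (1/2)·R1: [0, 4, -7, 1, -5]
R3 ← R3 + (7/6)·R1: [0, -13, 3, 4/3, 43/3]
R4 ← R4 − (5/6)·R1: [0, -2, 3, 28/3, 4/3]
R5 ← R5 − (1/2)·R1: [0, -2, 3, 7, 3]
R6 ← R6 + (1/6)·R1: [0, 1, -3, -26/3, -5/3]
R3 ← R3 + (13/4)·R2: [0, 0, -79/4, 55/12, -23/12]
R4 ← R4 + (1/2)·R2: [0, 0, -1/2, 59/6, -7/6]
R5 ← R5 + (1/2)·R2: [0, 0, -1/2, 15/2, 1/2]
R6 ← R6 − (1/4)·R2: [0, 0, -5/4, -107/12, -5/12]
R4 ← R4 − (2/79)·R3: [0, 0, 0, 2303/237, -265/237]
R5 ← R5 − (2/79)·R3: [0, 0, 0, 1750/237, 130/237]
R6 ← R6 − (5/79)·R3: [0, 0, 0, -2182/237, -70/237]
R5 ← R5 − (250/329)·R4: [0, 0, 0, 0, 460/329]
R6 ← R6 + (2182/2303)·R4: [0, 0, 0, 0, -3120/2303]
R6 ← R6 + (156/161)·R5: [0, 0, 0, 0, 0]
Echelon form has 5 nonzero rows, so rank(P) = 5.
The rank gives the maximum number of linearly independent columns: 5.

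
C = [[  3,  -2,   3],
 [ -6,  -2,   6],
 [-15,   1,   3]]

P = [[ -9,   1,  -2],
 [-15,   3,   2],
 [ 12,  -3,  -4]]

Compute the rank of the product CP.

2

First compute CP:
[[ 39, -12, -22],
 [156, -30, -16],
 [156, -21,  20]]
Now row reduce the product.
R2 ← R2 − (4)·R1: [0, 18, 72]
R3 ← R3 − (4)·R1: [0, 27, 108]
R3 ← R3 − (3/2)·R2: [0, 0, 0]
2 nonzero rows, so rank(CP) = 2.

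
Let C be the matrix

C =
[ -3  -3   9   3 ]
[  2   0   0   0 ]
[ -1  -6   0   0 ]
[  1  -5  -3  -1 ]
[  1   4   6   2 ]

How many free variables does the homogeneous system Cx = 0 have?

1

Row reduce to echelon form.
R2 ← R2 + (2/3)·R1: [0, -2, 6, 2]
R3 ← R3 − (1/3)·R1: [0, -5, -3, -1]
R4 ← R4 + (1/3)·R1: [0, -6, 0, 0]
R5 ← R5 + (1/3)·R1: [0, 3, 9, 3]
R3 ← R3 − (5/2)·R2: [0, 0, -18, -6]
R4 ← R4 − (3)·R2: [0, 0, -18, -6]
R5 ← R5 + (3/2)·R2: [0, 0, 18, 6]
R4 ← R4 − R3: [0, 0, 0, 0]
R5 ← R5 + R3: [0, 0, 0, 0]
3 nonzero rows, so rank(C) = 3.
C has 4 columns; by rank–nullity, nullity = 4 − 3 = 1.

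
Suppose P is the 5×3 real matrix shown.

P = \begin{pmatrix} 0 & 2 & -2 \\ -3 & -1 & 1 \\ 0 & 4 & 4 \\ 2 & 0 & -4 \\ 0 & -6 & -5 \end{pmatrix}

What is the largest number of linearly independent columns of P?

Row reduce to echelon form.
Swap R1 ↔ R2
R4 ← R4 + (2/3)·R1: [0, -2/3, -10/3]
R3 ← R3 − (2)·R2: [0, 0, 8]
R4 ← R4 + (1/3)·R2: [0, 0, -4]
R5 ← R5 + (3)·R2: [0, 0, -11]
R4 ← R4 + (1/2)·R3: [0, 0, 0]
R5 ← R5 + (11/8)·R3: [0, 0, 0]
Echelon form has 3 nonzero rows, so rank(P) = 3.
The rank gives the maximum number of linearly independent columns: 3.

3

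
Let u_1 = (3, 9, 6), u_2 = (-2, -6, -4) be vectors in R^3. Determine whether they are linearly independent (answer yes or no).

no

Form the matrix with these vectors as rows and row reduce.
R2 ← R2 + (2/3)·R1: [0, 0, 0]
1 nonzero row, so the 2 vectors span a space of dimension 1.
Since 1 < 2, the vectors are linearly dependent.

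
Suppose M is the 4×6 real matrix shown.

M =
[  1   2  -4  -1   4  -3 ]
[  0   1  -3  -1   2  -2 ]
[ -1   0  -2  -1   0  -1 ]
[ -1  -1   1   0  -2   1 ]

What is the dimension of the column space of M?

2

Row reduce to echelon form.
R3 ← R3 + R1: [0, 2, -6, -2, 4, -4]
R4 ← R4 + R1: [0, 1, -3, -1, 2, -2]
R3 ← R3 − (2)·R2: [0, 0, 0, 0, 0, 0]
R4 ← R4 − R2: [0, 0, 0, 0, 0, 0]
Echelon form has 2 nonzero rows, so rank(M) = 2.
The column space has dimension equal to the rank: 2.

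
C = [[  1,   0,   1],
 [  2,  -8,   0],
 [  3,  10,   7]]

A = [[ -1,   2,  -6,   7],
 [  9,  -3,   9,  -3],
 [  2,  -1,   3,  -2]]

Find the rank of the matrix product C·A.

2

First compute CA:
[[  1,   1,  -3,   5],
 [-74,  28, -84,  38],
 [101, -31,  93, -23]]
Now row reduce the product.
R2 ← R2 + (74)·R1: [0, 102, -306, 408]
R3 ← R3 − (101)·R1: [0, -132, 396, -528]
R3 ← R3 + (22/17)·R2: [0, 0, 0, 0]
2 nonzero rows, so rank(CA) = 2.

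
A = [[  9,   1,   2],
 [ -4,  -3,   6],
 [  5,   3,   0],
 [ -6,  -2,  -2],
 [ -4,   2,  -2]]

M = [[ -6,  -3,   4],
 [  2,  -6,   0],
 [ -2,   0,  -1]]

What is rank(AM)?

3

First compute AM:
[[-56, -33,  34],
 [  6,  30, -22],
 [-24, -33,  20],
 [ 36,  30, -22],
 [ 32,   0, -14]]
Now row reduce the product.
R2 ← R2 + (3/28)·R1: [0, 741/28, -257/14]
R3 ← R3 − (3/7)·R1: [0, -132/7, 38/7]
R4 ← R4 + (9/14)·R1: [0, 123/14, -1/7]
R5 ← R5 + (4/7)·R1: [0, -132/7, 38/7]
R3 ← R3 + (176/247)·R2: [0, 0, -1890/247]
R4 ← R4 − (82/247)·R2: [0, 0, 1470/247]
R5 ← R5 + (176/247)·R2: [0, 0, -1890/247]
R4 ← R4 + (7/9)·R3: [0, 0, 0]
R5 ← R5 − R3: [0, 0, 0]
3 nonzero rows, so rank(AM) = 3.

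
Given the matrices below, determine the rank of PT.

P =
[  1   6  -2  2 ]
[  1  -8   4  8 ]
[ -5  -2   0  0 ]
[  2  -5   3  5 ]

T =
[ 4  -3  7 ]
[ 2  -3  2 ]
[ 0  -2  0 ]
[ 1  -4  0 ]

First compute PT:
[[ 18, -25,  19],
 [ -4, -19,  -9],
 [-24,  21, -39],
 [  3, -17,   4]]
Now row reduce the product.
R2 ← R2 + (2/9)·R1: [0, -221/9, -43/9]
R3 ← R3 + (4/3)·R1: [0, -37/3, -41/3]
R4 ← R4 − (1/6)·R1: [0, -77/6, 5/6]
R3 ← R3 − (111/221)·R2: [0, 0, -2490/221]
R4 ← R4 − (231/442)·R2: [0, 0, 736/221]
R4 ← R4 + (368/1245)·R3: [0, 0, 0]
3 nonzero rows, so rank(PT) = 3.

3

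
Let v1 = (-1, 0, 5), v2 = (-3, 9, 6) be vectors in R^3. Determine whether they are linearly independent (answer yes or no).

yes

Form the matrix with these vectors as rows and row reduce.
R2 ← R2 − (3)·R1: [0, 9, -9]
2 nonzero rows, so the 2 vectors span a space of dimension 2.
Since 2 = 2, the vectors are linearly independent.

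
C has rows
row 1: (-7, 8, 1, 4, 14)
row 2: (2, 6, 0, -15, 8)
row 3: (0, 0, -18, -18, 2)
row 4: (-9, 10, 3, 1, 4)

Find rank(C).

Row reduce to echelon form.
R2 ← R2 + (2/7)·R1: [0, 58/7, 2/7, -97/7, 12]
R4 ← R4 − (9/7)·R1: [0, -2/7, 12/7, -29/7, -14]
R4 ← R4 + (1/29)·R2: [0, 0, 50/29, -134/29, -394/29]
R4 ← R4 + (25/261)·R3: [0, 0, 0, -184/29, -3496/261]
Echelon form has 4 nonzero rows, so rank(C) = 4.

4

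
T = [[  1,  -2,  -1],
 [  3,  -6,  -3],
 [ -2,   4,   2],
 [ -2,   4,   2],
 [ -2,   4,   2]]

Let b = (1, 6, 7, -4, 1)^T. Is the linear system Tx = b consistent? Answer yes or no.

Row reduce the augmented matrix [T | b].
R2 ← R2 − (3)·R1: [0, 0, 0, 3]
R3 ← R3 + (2)·R1: [0, 0, 0, 9]
R4 ← R4 + (2)·R1: [0, 0, 0, -2]
R5 ← R5 + (2)·R1: [0, 0, 0, 3]
R3 ← R3 − (3)·R2: [0, 0, 0, 0]
R4 ← R4 + (2/3)·R2: [0, 0, 0, 0]
R5 ← R5 − R2: [0, 0, 0, 0]
The echelon form has 2 nonzero rows; the last pivot sits in the augmented column, so rank(T) = 1 but rank([T|b]) = 2.
Since the ranks differ, the system is inconsistent.

no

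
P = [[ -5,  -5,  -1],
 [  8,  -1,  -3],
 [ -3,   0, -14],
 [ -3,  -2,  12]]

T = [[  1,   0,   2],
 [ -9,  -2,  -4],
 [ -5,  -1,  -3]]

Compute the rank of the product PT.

First compute PT:
[[ 45,  11,  13],
 [ 32,   5,  29],
 [ 67,  14,  36],
 [-45,  -8, -34]]
Now row reduce the product.
R2 ← R2 − (32/45)·R1: [0, -127/45, 889/45]
R3 ← R3 − (67/45)·R1: [0, -107/45, 749/45]
R4 ← R4 + R1: [0, 3, -21]
R3 ← R3 − (107/127)·R2: [0, 0, 0]
R4 ← R4 + (135/127)·R2: [0, 0, 0]
2 nonzero rows, so rank(PT) = 2.

2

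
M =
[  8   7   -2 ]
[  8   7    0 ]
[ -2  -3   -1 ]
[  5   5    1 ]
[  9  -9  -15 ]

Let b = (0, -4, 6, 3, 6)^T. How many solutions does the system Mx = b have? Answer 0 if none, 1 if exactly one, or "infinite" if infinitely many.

0

Row reduce the augmented matrix [M | b].
R2 ← R2 − R1: [0, 0, 2, -4]
R3 ← R3 + (1/4)·R1: [0, -5/4, -3/2, 6]
R4 ← R4 − (5/8)·R1: [0, 5/8, 9/4, 3]
R5 ← R5 − (9/8)·R1: [0, -135/8, -51/4, 6]
Swap R2 ↔ R3
R4 ← R4 + (1/2)·R2: [0, 0, 3/2, 6]
R5 ← R5 − (27/2)·R2: [0, 0, 15/2, -75]
R4 ← R4 − (3/4)·R3: [0, 0, 0, 9]
R5 ← R5 − (15/4)·R3: [0, 0, 0, -60]
R5 ← R5 + (20/3)·R4: [0, 0, 0, 0]
The echelon form has 4 nonzero rows; the last pivot sits in the augmented column, so rank(M) = 3 but rank([M|b]) = 4.
Since the ranks differ, the system is inconsistent.
It has no solutions.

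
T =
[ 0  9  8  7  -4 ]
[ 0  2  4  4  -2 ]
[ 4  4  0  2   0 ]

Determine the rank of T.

3

Row reduce to echelon form.
Swap R1 ↔ R3
R3 ← R3 − (9/2)·R2: [0, 0, -10, -11, 5]
Echelon form has 3 nonzero rows, so rank(T) = 3.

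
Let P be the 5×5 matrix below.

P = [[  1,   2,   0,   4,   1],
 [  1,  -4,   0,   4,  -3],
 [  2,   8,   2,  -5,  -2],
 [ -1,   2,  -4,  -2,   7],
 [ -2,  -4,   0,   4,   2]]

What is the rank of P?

Row reduce to echelon form.
R2 ← R2 − R1: [0, -6, 0, 0, -4]
R3 ← R3 − (2)·R1: [0, 4, 2, -13, -4]
R4 ← R4 + R1: [0, 4, -4, 2, 8]
R5 ← R5 + (2)·R1: [0, 0, 0, 12, 4]
R3 ← R3 + (2/3)·R2: [0, 0, 2, -13, -20/3]
R4 ← R4 + (2/3)·R2: [0, 0, -4, 2, 16/3]
R4 ← R4 + (2)·R3: [0, 0, 0, -24, -8]
R5 ← R5 + (1/2)·R4: [0, 0, 0, 0, 0]
Echelon form has 4 nonzero rows, so rank(P) = 4.

4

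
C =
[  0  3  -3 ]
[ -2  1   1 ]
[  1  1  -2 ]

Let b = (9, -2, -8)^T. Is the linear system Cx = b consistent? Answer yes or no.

no

Row reduce the augmented matrix [C | b].
Swap R1 ↔ R2
R3 ← R3 + (1/2)·R1: [0, 3/2, -3/2, -9]
R3 ← R3 − (1/2)·R2: [0, 0, 0, -27/2]
The echelon form has 3 nonzero rows; the last pivot sits in the augmented column, so rank(C) = 2 but rank([C|b]) = 3.
Since the ranks differ, the system is inconsistent.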